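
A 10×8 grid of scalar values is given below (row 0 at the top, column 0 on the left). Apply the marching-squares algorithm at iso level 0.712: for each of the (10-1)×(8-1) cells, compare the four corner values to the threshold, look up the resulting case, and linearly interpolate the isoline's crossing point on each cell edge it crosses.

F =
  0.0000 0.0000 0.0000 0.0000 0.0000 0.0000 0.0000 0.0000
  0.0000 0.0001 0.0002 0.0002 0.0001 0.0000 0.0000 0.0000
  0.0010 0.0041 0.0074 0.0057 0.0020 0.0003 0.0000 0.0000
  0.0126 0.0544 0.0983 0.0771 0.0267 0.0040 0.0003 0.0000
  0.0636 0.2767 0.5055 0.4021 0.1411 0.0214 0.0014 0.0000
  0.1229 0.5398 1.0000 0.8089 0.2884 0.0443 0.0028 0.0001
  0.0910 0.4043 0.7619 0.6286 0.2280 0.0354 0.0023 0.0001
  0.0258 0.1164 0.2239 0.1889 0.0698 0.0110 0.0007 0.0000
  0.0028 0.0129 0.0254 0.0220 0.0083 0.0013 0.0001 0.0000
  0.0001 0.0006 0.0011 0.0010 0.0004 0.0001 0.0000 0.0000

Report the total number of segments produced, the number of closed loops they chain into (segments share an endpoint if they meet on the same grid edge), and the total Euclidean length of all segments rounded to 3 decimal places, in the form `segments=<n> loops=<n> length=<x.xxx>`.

segments=8 loops=1 length=5.227

cell (4,1): code 0100 → (4.418,2.000)–(5.000,1.374)
cell (4,2): code 1100 → (4.762,3.000)–(4.418,2.000)
cell (4,3): code 1000 → (5.000,3.186)–(4.762,3.000)
cell (5,1): code 0110 → (5.000,1.374)–(6.000,1.860)
cell (5,2): code 1011 → (6.000,2.374)–(5.537,3.000)
cell (5,3): code 0001 → (5.537,3.000)–(5.000,3.186)
cell (6,1): code 0010 → (6.000,1.860)–(6.093,2.000)
cell (6,2): code 0001 → (6.093,2.000)–(6.000,2.374)
total: 8 segments, chained into 1 closed loop(s), length Σ = 5.226824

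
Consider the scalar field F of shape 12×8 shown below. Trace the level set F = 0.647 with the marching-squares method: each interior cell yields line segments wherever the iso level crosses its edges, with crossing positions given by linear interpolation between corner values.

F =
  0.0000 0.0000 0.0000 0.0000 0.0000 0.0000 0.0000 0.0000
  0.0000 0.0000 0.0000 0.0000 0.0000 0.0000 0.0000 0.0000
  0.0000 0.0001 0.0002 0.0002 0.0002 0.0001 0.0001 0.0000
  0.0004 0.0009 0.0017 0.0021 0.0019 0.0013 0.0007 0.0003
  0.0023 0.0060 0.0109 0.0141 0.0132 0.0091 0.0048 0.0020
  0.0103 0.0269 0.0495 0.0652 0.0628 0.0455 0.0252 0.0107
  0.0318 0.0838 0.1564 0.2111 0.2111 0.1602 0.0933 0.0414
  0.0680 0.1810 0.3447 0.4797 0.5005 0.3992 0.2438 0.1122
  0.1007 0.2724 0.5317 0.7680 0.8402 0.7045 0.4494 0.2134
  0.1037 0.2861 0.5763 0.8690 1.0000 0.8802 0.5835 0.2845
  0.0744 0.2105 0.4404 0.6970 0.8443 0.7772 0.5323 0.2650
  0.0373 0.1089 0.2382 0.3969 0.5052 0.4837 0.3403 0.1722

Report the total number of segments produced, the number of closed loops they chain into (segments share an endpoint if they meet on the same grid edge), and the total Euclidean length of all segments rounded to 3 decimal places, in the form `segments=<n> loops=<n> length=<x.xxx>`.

segments=12 loops=1 length=10.434

cell (7,2): code 0100 → (7.580,3.000)–(8.000,2.488)
cell (7,3): code 1100 → (7.431,4.000)–(7.580,3.000)
cell (7,4): code 1100 → (7.812,5.000)–(7.431,4.000)
cell (7,5): code 1000 → (8.000,5.225)–(7.812,5.000)
cell (8,2): code 0110 → (8.000,2.488)–(9.000,2.242)
cell (8,5): code 1001 → (9.000,5.786)–(8.000,5.225)
cell (9,2): code 0110 → (9.000,2.242)–(10.000,2.805)
cell (9,5): code 1001 → (10.000,5.532)–(9.000,5.786)
cell (10,2): code 0010 → (10.000,2.805)–(10.167,3.000)
cell (10,3): code 0011 → (10.167,3.000)–(10.582,4.000)
cell (10,4): code 0011 → (10.582,4.000)–(10.444,5.000)
cell (10,5): code 0001 → (10.444,5.000)–(10.000,5.532)
total: 12 segments, chained into 1 closed loop(s), length Σ = 10.433881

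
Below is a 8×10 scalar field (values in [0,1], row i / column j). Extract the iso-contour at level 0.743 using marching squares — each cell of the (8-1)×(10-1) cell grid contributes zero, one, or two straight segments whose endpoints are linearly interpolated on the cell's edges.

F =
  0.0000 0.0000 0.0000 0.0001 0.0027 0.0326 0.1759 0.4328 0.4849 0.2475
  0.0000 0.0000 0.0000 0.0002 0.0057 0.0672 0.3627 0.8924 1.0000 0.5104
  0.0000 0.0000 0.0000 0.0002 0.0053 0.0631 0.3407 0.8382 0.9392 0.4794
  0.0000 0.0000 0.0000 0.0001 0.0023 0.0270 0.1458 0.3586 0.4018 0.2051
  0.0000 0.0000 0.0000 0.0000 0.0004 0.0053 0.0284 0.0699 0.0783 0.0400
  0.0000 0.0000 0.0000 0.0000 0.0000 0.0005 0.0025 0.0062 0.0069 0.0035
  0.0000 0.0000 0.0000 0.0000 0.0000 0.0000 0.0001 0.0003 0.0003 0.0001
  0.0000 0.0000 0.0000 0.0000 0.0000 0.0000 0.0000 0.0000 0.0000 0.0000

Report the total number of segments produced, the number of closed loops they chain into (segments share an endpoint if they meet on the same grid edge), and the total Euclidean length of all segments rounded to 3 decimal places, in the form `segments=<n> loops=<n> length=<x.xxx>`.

segments=8 loops=1 length=6.030

cell (0,6): code 0100 → (0.675,7.000)–(1.000,6.718)
cell (0,7): code 1100 → (0.501,8.000)–(0.675,7.000)
cell (0,8): code 1000 → (1.000,8.525)–(0.501,8.000)
cell (1,6): code 0110 → (1.000,6.718)–(2.000,6.809)
cell (1,8): code 1001 → (2.000,8.427)–(1.000,8.525)
cell (2,6): code 0010 → (2.000,6.809)–(2.198,7.000)
cell (2,7): code 0011 → (2.198,7.000)–(2.365,8.000)
cell (2,8): code 0001 → (2.365,8.000)–(2.000,8.427)
total: 8 segments, chained into 1 closed loop(s), length Σ = 6.029567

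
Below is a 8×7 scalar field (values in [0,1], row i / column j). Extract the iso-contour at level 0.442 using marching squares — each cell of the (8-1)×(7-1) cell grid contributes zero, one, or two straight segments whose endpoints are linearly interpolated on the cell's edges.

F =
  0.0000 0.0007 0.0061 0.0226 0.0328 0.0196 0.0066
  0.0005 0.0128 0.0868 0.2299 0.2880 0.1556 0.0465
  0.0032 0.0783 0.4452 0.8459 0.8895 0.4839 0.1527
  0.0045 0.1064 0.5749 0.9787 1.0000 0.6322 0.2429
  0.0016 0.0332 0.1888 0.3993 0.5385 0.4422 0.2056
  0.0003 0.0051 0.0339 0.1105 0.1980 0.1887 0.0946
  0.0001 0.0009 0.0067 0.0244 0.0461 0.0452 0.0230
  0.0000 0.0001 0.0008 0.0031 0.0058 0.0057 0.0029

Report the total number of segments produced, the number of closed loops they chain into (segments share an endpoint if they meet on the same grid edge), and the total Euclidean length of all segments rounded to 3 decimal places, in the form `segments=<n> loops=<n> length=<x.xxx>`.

segments=14 loops=1 length=10.483

cell (1,1): code 0100 → (1.991,2.000)–(2.000,1.991)
cell (1,2): code 1100 → (1.344,3.000)–(1.991,2.000)
cell (1,3): code 1100 → (1.256,4.000)–(1.344,3.000)
cell (1,4): code 1100 → (1.872,5.000)–(1.256,4.000)
cell (1,5): code 1000 → (2.000,5.127)–(1.872,5.000)
cell (2,1): code 0110 → (2.000,1.991)–(3.000,1.716)
cell (2,5): code 1001 → (3.000,5.489)–(2.000,5.127)
cell (3,1): code 0010 → (3.000,1.716)–(3.344,2.000)
cell (3,2): code 0011 → (3.344,2.000)–(3.926,3.000)
cell (3,3): code 0111 → (3.926,3.000)–(4.000,3.307)
cell (3,5): code 1001 → (4.000,5.001)–(3.000,5.489)
cell (4,3): code 0010 → (4.000,3.307)–(4.283,4.000)
cell (4,4): code 0011 → (4.283,4.000)–(4.001,5.000)
cell (4,5): code 0001 → (4.001,5.000)–(4.000,5.001)
total: 14 segments, chained into 1 closed loop(s), length Σ = 10.482778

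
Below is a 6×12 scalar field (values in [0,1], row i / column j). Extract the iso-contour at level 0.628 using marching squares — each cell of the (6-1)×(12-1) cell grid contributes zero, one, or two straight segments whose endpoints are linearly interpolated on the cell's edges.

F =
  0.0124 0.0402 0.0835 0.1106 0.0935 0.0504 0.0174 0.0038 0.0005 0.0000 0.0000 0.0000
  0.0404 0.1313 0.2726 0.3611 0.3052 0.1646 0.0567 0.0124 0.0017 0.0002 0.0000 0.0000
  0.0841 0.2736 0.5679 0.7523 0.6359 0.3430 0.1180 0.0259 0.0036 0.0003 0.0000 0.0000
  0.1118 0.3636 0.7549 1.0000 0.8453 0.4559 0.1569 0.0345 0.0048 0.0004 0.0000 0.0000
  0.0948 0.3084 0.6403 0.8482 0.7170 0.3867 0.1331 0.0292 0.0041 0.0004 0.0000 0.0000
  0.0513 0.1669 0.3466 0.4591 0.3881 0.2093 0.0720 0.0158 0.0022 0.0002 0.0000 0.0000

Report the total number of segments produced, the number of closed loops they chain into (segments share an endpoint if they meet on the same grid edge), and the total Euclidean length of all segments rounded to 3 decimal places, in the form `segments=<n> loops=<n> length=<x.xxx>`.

segments=12 loops=1 length=8.856

cell (1,2): code 0100 → (1.682,3.000)–(2.000,2.326)
cell (1,3): code 1100 → (1.976,4.000)–(1.682,3.000)
cell (1,4): code 1000 → (2.000,4.027)–(1.976,4.000)
cell (2,1): code 0100 → (2.321,2.000)–(3.000,1.676)
cell (2,2): code 1110 → (2.000,2.326)–(2.321,2.000)
cell (2,4): code 1001 → (3.000,4.558)–(2.000,4.027)
cell (3,1): code 0110 → (3.000,1.676)–(4.000,1.963)
cell (3,4): code 1001 → (4.000,4.269)–(3.000,4.558)
cell (4,1): code 0010 → (4.000,1.963)–(4.042,2.000)
cell (4,2): code 0011 → (4.042,2.000)–(4.566,3.000)
cell (4,3): code 0011 → (4.566,3.000)–(4.271,4.000)
cell (4,4): code 0001 → (4.271,4.000)–(4.000,4.269)
total: 12 segments, chained into 1 closed loop(s), length Σ = 8.856369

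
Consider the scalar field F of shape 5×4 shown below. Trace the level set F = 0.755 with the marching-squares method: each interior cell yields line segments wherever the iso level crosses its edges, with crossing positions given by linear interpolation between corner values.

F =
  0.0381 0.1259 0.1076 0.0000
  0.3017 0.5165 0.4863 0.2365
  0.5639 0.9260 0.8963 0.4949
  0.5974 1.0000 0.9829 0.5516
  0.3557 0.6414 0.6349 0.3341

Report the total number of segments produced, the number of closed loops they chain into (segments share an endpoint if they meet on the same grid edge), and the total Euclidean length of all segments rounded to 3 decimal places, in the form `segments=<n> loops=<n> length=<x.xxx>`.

segments=8 loops=1 length=6.907

cell (1,0): code 0100 → (1.582,1.000)–(2.000,0.528)
cell (1,1): code 1100 → (1.655,2.000)–(1.582,1.000)
cell (1,2): code 1000 → (2.000,2.352)–(1.655,2.000)
cell (2,0): code 0110 → (2.000,0.528)–(3.000,0.391)
cell (2,2): code 1001 → (3.000,2.528)–(2.000,2.352)
cell (3,0): code 0010 → (3.000,0.391)–(3.683,1.000)
cell (3,1): code 0011 → (3.683,1.000)–(3.655,2.000)
cell (3,2): code 0001 → (3.655,2.000)–(3.000,2.528)
total: 8 segments, chained into 1 closed loop(s), length Σ = 6.907177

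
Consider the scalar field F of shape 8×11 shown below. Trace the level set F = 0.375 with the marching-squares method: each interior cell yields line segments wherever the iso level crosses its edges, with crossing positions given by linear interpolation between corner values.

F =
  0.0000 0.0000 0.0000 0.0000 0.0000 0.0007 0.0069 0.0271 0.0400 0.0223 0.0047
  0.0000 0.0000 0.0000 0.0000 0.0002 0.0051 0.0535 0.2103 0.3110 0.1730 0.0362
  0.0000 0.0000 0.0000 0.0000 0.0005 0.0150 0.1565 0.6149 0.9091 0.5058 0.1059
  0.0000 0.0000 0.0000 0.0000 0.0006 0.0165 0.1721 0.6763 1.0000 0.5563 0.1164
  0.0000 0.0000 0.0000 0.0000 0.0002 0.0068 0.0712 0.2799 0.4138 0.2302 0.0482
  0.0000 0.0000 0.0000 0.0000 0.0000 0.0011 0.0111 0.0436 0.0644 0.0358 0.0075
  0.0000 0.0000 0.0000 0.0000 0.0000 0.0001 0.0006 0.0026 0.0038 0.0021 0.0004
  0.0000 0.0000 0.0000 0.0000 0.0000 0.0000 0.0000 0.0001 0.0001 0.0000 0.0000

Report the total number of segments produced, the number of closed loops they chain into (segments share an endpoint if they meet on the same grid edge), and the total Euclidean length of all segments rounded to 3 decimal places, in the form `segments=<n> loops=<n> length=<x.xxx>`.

cell (1,6): code 0100 → (1.407,7.000)–(2.000,6.477)
cell (1,7): code 1100 → (1.107,8.000)–(1.407,7.000)
cell (1,8): code 1100 → (1.607,9.000)–(1.107,8.000)
cell (1,9): code 1000 → (2.000,9.327)–(1.607,9.000)
cell (2,6): code 0110 → (2.000,6.477)–(3.000,6.402)
cell (2,9): code 1001 → (3.000,9.412)–(2.000,9.327)
cell (3,6): code 0010 → (3.000,6.402)–(3.760,7.000)
cell (3,7): code 0111 → (3.760,7.000)–(4.000,7.710)
cell (3,8): code 1011 → (4.000,8.211)–(3.556,9.000)
cell (3,9): code 0001 → (3.556,9.000)–(3.000,9.412)
cell (4,7): code 0010 → (4.000,7.710)–(4.111,8.000)
cell (4,8): code 0001 → (4.111,8.000)–(4.000,8.211)
total: 12 segments, chained into 1 closed loop(s), length Σ = 9.333334

segments=12 loops=1 length=9.333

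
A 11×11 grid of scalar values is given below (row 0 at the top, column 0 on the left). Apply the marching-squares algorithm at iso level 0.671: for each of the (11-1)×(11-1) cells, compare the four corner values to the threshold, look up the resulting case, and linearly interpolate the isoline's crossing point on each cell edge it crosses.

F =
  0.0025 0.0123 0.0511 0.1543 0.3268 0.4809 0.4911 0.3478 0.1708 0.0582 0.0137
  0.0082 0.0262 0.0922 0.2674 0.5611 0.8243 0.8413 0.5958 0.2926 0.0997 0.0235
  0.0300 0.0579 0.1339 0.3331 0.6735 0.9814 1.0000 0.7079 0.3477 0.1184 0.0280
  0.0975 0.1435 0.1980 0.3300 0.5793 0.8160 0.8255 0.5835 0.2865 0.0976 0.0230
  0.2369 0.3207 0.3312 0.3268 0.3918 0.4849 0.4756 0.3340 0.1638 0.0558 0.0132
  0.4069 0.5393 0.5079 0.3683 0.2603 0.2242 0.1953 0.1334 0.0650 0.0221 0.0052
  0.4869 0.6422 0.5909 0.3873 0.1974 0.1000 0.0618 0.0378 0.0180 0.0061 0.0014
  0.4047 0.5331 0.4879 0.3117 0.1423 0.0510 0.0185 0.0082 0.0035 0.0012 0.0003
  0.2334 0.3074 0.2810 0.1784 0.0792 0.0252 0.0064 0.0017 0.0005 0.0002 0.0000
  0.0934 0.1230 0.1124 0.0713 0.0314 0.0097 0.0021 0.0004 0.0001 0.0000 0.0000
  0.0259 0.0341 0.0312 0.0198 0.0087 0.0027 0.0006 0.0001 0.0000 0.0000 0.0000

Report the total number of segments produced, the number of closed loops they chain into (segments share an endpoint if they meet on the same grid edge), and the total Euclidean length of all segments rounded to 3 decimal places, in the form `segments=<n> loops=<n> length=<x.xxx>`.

segments=14 loops=1 length=9.460

cell (0,4): code 0100 → (0.554,5.000)–(1.000,4.418)
cell (0,5): code 1100 → (0.514,6.000)–(0.554,5.000)
cell (0,6): code 1000 → (1.000,6.694)–(0.514,6.000)
cell (1,3): code 0100 → (1.978,4.000)–(2.000,3.993)
cell (1,4): code 1110 → (1.000,4.418)–(1.978,4.000)
cell (1,6): code 1101 → (1.671,7.000)–(1.000,6.694)
cell (1,7): code 1000 → (2.000,7.102)–(1.671,7.000)
cell (2,3): code 0010 → (2.000,3.993)–(2.027,4.000)
cell (2,4): code 0111 → (2.027,4.000)–(3.000,4.387)
cell (2,6): code 1011 → (3.000,6.638)–(2.297,7.000)
cell (2,7): code 0001 → (2.297,7.000)–(2.000,7.102)
cell (3,4): code 0010 → (3.000,4.387)–(3.438,5.000)
cell (3,5): code 0011 → (3.438,5.000)–(3.442,6.000)
cell (3,6): code 0001 → (3.442,6.000)–(3.000,6.638)
total: 14 segments, chained into 1 closed loop(s), length Σ = 9.459833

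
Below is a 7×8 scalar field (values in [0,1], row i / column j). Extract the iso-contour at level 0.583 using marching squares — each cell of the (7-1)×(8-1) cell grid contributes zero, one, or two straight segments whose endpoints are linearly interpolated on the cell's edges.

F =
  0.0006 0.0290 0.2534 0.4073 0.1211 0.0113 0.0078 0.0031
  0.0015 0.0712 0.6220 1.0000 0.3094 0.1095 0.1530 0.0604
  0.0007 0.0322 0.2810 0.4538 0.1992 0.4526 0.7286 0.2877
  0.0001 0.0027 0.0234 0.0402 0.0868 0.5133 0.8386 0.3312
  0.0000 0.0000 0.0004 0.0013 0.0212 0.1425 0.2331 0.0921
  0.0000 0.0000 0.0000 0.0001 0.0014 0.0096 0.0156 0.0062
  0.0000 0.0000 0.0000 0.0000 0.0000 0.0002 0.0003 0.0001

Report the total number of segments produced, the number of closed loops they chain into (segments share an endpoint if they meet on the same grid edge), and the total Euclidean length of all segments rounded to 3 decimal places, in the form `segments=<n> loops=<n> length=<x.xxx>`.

cell (0,1): code 0100 → (0.894,2.000)–(1.000,1.929)
cell (0,2): code 1100 → (0.296,3.000)–(0.894,2.000)
cell (0,3): code 1000 → (1.000,3.604)–(0.296,3.000)
cell (1,1): code 0010 → (1.000,1.929)–(1.114,2.000)
cell (1,2): code 0011 → (1.114,2.000)–(1.763,3.000)
cell (1,3): code 0001 → (1.763,3.000)–(1.000,3.604)
cell (1,5): code 0100 → (1.747,6.000)–(2.000,5.472)
cell (1,6): code 1000 → (2.000,6.330)–(1.747,6.000)
cell (2,5): code 0110 → (2.000,5.472)–(3.000,5.214)
cell (2,6): code 1001 → (3.000,6.504)–(2.000,6.330)
cell (3,5): code 0010 → (3.000,5.214)–(3.422,6.000)
cell (3,6): code 0001 → (3.422,6.000)–(3.000,6.504)
total: 12 segments, chained into 2 closed loop(s), length Σ = 9.117522

segments=12 loops=2 length=9.118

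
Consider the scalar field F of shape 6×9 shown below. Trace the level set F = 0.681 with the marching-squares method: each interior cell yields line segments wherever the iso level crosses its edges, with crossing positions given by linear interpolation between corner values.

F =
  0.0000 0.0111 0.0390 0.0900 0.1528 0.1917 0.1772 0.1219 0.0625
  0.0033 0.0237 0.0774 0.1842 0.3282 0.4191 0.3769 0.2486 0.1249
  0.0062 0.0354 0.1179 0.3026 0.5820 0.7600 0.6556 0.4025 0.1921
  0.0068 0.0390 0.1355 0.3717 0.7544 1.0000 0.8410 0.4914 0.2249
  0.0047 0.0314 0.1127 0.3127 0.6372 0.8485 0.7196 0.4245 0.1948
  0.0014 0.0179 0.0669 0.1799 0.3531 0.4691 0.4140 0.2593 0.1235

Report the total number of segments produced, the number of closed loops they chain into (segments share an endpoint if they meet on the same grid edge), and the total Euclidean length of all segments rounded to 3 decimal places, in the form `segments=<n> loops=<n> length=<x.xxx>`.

segments=12 loops=1 length=8.087

cell (1,4): code 0100 → (1.768,5.000)–(2.000,4.556)
cell (1,5): code 1000 → (2.000,5.757)–(1.768,5.000)
cell (2,3): code 0100 → (2.574,4.000)–(3.000,3.808)
cell (2,4): code 1110 → (2.000,4.556)–(2.574,4.000)
cell (2,5): code 1101 → (2.137,6.000)–(2.000,5.757)
cell (2,6): code 1000 → (3.000,6.458)–(2.137,6.000)
cell (3,3): code 0010 → (3.000,3.808)–(3.626,4.000)
cell (3,4): code 0111 → (3.626,4.000)–(4.000,4.207)
cell (3,6): code 1001 → (4.000,6.131)–(3.000,6.458)
cell (4,4): code 0010 → (4.000,4.207)–(4.441,5.000)
cell (4,5): code 0011 → (4.441,5.000)–(4.126,6.000)
cell (4,6): code 0001 → (4.126,6.000)–(4.000,6.131)
total: 12 segments, chained into 1 closed loop(s), length Σ = 8.086628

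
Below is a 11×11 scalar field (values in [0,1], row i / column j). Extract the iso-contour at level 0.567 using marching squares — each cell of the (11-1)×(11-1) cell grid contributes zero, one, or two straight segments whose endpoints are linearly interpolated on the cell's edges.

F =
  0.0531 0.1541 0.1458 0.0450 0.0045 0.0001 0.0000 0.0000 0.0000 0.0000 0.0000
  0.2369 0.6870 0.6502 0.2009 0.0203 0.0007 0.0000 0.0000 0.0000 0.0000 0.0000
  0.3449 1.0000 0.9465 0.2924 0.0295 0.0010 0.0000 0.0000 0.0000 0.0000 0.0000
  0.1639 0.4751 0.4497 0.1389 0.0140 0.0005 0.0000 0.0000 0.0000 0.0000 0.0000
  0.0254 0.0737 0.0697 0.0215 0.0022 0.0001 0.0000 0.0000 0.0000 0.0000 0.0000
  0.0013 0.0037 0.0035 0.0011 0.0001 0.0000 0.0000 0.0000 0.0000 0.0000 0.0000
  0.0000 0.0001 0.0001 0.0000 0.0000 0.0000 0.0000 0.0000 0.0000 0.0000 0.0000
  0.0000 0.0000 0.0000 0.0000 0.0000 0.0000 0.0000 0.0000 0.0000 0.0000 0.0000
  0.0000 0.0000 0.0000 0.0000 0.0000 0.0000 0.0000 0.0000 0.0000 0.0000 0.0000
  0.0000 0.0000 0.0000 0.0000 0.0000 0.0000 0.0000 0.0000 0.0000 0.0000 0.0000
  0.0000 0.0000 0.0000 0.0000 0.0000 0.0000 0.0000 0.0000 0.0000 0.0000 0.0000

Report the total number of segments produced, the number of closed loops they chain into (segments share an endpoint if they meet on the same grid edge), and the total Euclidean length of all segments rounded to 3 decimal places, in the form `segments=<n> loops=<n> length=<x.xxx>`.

cell (0,0): code 0100 → (0.775,1.000)–(1.000,0.733)
cell (0,1): code 1100 → (0.835,2.000)–(0.775,1.000)
cell (0,2): code 1000 → (1.000,2.185)–(0.835,2.000)
cell (1,0): code 0110 → (1.000,0.733)–(2.000,0.339)
cell (1,2): code 1001 → (2.000,2.580)–(1.000,2.185)
cell (2,0): code 0010 → (2.000,0.339)–(2.825,1.000)
cell (2,1): code 0011 → (2.825,1.000)–(2.764,2.000)
cell (2,2): code 0001 → (2.764,2.000)–(2.000,2.580)
total: 8 segments, chained into 1 closed loop(s), length Σ = 6.767080

segments=8 loops=1 length=6.767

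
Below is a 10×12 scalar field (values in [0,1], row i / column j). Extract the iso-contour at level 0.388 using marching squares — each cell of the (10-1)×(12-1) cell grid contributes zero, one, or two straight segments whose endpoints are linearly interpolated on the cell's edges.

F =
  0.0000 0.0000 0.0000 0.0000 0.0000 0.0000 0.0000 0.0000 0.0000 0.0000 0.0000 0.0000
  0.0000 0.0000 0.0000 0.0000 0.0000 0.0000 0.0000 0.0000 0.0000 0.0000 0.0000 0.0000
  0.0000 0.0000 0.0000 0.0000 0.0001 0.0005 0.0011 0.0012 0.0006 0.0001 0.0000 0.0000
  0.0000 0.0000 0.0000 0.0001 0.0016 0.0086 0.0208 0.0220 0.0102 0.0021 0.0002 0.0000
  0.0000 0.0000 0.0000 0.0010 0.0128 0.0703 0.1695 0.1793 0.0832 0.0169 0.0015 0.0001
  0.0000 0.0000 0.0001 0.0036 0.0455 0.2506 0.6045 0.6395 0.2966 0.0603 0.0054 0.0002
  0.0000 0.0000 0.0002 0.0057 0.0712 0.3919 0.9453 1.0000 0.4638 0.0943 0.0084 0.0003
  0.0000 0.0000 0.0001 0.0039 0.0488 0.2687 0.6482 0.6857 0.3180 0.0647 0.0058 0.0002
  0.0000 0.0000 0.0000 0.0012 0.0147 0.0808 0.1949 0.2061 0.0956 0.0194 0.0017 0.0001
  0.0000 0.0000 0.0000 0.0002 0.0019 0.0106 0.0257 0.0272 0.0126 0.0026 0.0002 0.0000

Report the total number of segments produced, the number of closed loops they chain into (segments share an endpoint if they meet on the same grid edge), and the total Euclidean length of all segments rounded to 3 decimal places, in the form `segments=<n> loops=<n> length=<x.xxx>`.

cell (4,5): code 0100 → (4.502,6.000)–(5.000,5.388)
cell (4,6): code 1100 → (4.453,7.000)–(4.502,6.000)
cell (4,7): code 1000 → (5.000,7.733)–(4.453,7.000)
cell (5,4): code 0100 → (5.972,5.000)–(6.000,4.988)
cell (5,5): code 1110 → (5.000,5.388)–(5.972,5.000)
cell (5,7): code 1101 → (5.547,8.000)–(5.000,7.733)
cell (5,8): code 1000 → (6.000,8.205)–(5.547,8.000)
cell (6,4): code 0010 → (6.000,4.988)–(6.032,5.000)
cell (6,5): code 0111 → (6.032,5.000)–(7.000,5.314)
cell (6,7): code 1011 → (7.000,7.810)–(6.520,8.000)
cell (6,8): code 0001 → (6.520,8.000)–(6.000,8.205)
cell (7,5): code 0010 → (7.000,5.314)–(7.574,6.000)
cell (7,6): code 0011 → (7.574,6.000)–(7.621,7.000)
cell (7,7): code 0001 → (7.621,7.000)–(7.000,7.810)
total: 14 segments, chained into 1 closed loop(s), length Σ = 9.930337

segments=14 loops=1 length=9.930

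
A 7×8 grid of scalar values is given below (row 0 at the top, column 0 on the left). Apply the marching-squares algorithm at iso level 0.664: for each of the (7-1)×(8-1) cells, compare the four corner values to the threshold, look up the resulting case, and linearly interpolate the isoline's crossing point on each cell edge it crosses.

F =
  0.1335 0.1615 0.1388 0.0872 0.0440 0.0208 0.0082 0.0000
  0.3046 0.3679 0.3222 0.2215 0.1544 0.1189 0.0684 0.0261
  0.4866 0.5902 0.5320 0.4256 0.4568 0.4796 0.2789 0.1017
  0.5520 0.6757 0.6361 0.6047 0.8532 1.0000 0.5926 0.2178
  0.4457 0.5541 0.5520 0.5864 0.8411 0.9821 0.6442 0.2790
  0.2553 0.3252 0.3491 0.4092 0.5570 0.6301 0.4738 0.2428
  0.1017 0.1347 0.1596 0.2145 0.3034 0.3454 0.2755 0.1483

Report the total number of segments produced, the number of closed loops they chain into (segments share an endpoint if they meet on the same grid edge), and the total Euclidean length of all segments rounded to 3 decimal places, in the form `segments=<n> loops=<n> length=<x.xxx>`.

cell (2,0): code 0100 → (2.863,1.000)–(3.000,0.905)
cell (2,1): code 1000 → (3.000,1.295)–(2.863,1.000)
cell (2,3): code 0100 → (2.523,4.000)–(3.000,3.239)
cell (2,4): code 1100 → (2.354,5.000)–(2.523,4.000)
cell (2,5): code 1000 → (3.000,5.825)–(2.354,5.000)
cell (3,0): code 0010 → (3.000,0.905)–(3.096,1.000)
cell (3,1): code 0001 → (3.096,1.000)–(3.000,1.295)
cell (3,3): code 0110 → (3.000,3.239)–(4.000,3.305)
cell (3,5): code 1001 → (4.000,5.941)–(3.000,5.825)
cell (4,3): code 0010 → (4.000,3.305)–(4.623,4.000)
cell (4,4): code 0011 → (4.623,4.000)–(4.904,5.000)
cell (4,5): code 0001 → (4.904,5.000)–(4.000,5.941)
total: 12 segments, chained into 2 closed loop(s), length Σ = 9.184003

segments=12 loops=2 length=9.184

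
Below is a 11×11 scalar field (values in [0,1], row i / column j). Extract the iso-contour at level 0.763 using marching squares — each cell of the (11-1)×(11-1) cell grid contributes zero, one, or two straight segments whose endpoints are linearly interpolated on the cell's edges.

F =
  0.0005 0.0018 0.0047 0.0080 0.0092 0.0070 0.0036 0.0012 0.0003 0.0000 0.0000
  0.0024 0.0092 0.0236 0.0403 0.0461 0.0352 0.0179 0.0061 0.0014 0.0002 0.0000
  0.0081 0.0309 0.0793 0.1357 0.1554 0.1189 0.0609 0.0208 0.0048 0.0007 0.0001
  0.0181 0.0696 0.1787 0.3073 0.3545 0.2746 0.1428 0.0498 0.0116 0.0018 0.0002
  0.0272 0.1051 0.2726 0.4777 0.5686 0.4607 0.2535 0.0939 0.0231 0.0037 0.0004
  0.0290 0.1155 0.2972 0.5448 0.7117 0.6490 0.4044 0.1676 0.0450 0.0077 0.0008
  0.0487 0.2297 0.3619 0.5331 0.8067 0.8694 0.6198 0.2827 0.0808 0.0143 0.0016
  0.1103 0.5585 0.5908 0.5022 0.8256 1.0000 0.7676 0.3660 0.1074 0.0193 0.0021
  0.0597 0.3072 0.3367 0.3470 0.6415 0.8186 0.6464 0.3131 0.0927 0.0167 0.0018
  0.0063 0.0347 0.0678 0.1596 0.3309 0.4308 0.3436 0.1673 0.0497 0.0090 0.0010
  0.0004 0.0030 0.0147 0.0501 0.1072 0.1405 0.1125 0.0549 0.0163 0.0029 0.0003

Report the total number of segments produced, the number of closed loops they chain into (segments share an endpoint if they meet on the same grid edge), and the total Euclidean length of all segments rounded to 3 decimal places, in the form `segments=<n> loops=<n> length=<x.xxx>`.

segments=12 loops=1 length=7.549

cell (5,3): code 0100 → (5.540,4.000)–(6.000,3.840)
cell (5,4): code 1100 → (5.517,5.000)–(5.540,4.000)
cell (5,5): code 1000 → (6.000,5.426)–(5.517,5.000)
cell (6,3): code 0110 → (6.000,3.840)–(7.000,3.806)
cell (6,5): code 1101 → (6.969,6.000)–(6.000,5.426)
cell (6,6): code 1000 → (7.000,6.011)–(6.969,6.000)
cell (7,3): code 0010 → (7.000,3.806)–(7.340,4.000)
cell (7,4): code 0111 → (7.340,4.000)–(8.000,4.686)
cell (7,5): code 1011 → (8.000,5.323)–(7.038,6.000)
cell (7,6): code 0001 → (7.038,6.000)–(7.000,6.011)
cell (8,4): code 0010 → (8.000,4.686)–(8.143,5.000)
cell (8,5): code 0001 → (8.143,5.000)–(8.000,5.323)
total: 12 segments, chained into 1 closed loop(s), length Σ = 7.548697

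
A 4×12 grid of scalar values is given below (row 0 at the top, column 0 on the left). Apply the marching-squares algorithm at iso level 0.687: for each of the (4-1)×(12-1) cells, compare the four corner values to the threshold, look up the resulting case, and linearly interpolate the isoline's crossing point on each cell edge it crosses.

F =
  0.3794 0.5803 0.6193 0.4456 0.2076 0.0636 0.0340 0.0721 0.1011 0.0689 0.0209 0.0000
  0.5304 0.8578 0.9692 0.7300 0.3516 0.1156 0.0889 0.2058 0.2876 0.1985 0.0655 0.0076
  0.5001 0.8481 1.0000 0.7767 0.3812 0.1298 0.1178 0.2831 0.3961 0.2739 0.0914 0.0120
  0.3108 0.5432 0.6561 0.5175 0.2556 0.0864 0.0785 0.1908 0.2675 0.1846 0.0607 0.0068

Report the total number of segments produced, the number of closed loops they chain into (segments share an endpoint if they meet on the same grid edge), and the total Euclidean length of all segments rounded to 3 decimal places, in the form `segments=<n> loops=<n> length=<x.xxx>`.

cell (0,0): code 0100 → (0.385,1.000)–(1.000,0.478)
cell (0,1): code 1100 → (0.193,2.000)–(0.385,1.000)
cell (0,2): code 1100 → (0.849,3.000)–(0.193,2.000)
cell (0,3): code 1000 → (1.000,3.114)–(0.849,3.000)
cell (1,0): code 0110 → (1.000,0.478)–(2.000,0.537)
cell (1,3): code 1001 → (2.000,3.227)–(1.000,3.114)
cell (2,0): code 0010 → (2.000,0.537)–(2.528,1.000)
cell (2,1): code 0011 → (2.528,1.000)–(2.910,2.000)
cell (2,2): code 0011 → (2.910,2.000)–(2.346,3.000)
cell (2,3): code 0001 → (2.346,3.000)–(2.000,3.227)
total: 10 segments, chained into 1 closed loop(s), length Σ = 8.552529

segments=10 loops=1 length=8.553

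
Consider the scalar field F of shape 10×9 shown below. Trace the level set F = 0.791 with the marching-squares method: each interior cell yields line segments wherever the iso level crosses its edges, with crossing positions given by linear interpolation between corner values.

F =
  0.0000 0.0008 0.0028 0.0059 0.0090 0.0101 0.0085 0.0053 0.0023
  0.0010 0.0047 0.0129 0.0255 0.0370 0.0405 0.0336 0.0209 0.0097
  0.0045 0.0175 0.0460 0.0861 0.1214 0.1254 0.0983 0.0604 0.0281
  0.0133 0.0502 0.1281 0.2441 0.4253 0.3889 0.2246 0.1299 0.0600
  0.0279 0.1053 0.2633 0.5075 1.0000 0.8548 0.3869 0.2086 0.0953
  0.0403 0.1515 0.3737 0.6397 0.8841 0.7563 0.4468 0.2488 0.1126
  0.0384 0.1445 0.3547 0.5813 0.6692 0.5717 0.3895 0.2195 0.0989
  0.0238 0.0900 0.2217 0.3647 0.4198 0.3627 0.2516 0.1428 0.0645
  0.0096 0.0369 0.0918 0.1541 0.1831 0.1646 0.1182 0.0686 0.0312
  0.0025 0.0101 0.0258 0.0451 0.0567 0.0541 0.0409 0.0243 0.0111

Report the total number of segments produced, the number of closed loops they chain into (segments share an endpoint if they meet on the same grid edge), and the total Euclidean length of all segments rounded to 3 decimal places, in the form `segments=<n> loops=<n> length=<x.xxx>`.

cell (3,3): code 0100 → (3.636,4.000)–(4.000,3.576)
cell (3,4): code 1100 → (3.863,5.000)–(3.636,4.000)
cell (3,5): code 1000 → (4.000,5.136)–(3.863,5.000)
cell (4,3): code 0110 → (4.000,3.576)–(5.000,3.619)
cell (4,4): code 1011 → (5.000,4.728)–(4.648,5.000)
cell (4,5): code 0001 → (4.648,5.000)–(4.000,5.136)
cell (5,3): code 0010 → (5.000,3.619)–(5.433,4.000)
cell (5,4): code 0001 → (5.433,4.000)–(5.000,4.728)
total: 8 segments, chained into 1 closed loop(s), length Σ = 5.309584

segments=8 loops=1 length=5.310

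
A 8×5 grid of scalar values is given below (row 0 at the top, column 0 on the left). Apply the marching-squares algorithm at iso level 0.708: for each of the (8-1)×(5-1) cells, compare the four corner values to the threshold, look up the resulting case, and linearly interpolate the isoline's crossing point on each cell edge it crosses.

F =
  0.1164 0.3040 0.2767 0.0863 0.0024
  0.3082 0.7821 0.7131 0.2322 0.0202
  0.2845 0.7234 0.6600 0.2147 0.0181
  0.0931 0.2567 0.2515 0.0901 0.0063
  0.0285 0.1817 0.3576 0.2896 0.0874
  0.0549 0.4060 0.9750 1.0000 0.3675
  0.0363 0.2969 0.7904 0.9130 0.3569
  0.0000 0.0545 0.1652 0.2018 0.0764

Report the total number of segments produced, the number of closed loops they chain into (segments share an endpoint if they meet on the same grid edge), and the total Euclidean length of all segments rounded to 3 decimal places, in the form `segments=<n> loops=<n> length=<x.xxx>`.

cell (0,0): code 0100 → (0.845,1.000)–(1.000,0.844)
cell (0,1): code 1100 → (0.988,2.000)–(0.845,1.000)
cell (0,2): code 1000 → (1.000,2.011)–(0.988,2.000)
cell (1,0): code 0110 → (1.000,0.844)–(2.000,0.965)
cell (1,1): code 1011 → (2.000,1.243)–(1.096,2.000)
cell (1,2): code 0001 → (1.096,2.000)–(1.000,2.011)
cell (2,0): code 0010 → (2.000,0.965)–(2.033,1.000)
cell (2,1): code 0001 → (2.033,1.000)–(2.000,1.243)
cell (4,1): code 0100 → (4.568,2.000)–(5.000,1.531)
cell (4,2): code 1100 → (4.589,3.000)–(4.568,2.000)
cell (4,3): code 1000 → (5.000,3.462)–(4.589,3.000)
cell (5,1): code 0110 → (5.000,1.531)–(6.000,1.833)
cell (5,3): code 1001 → (6.000,3.369)–(5.000,3.462)
cell (6,1): code 0010 → (6.000,1.833)–(6.132,2.000)
cell (6,2): code 0011 → (6.132,2.000)–(6.288,3.000)
cell (6,3): code 0001 → (6.288,3.000)–(6.000,3.369)
total: 16 segments, chained into 2 closed loop(s), length Σ = 9.820863

segments=16 loops=2 length=9.821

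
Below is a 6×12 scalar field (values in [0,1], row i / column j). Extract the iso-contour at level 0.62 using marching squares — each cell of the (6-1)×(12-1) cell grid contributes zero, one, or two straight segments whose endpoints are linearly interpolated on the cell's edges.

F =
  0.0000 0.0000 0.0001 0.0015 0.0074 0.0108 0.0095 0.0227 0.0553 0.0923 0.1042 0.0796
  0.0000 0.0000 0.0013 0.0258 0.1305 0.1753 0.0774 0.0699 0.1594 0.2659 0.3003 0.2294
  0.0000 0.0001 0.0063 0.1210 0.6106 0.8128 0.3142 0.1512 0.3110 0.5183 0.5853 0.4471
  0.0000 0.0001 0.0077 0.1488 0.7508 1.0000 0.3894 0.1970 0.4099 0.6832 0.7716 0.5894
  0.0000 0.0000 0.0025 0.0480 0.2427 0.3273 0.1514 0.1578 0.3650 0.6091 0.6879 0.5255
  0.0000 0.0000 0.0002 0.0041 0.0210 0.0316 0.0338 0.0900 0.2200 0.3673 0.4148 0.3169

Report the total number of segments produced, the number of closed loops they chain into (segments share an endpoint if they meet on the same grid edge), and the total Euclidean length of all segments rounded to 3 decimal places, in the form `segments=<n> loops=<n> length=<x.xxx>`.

segments=16 loops=2 length=12.033

cell (1,4): code 0100 → (1.698,5.000)–(2.000,4.046)
cell (1,5): code 1000 → (2.000,5.387)–(1.698,5.000)
cell (2,3): code 0100 → (2.067,4.000)–(3.000,3.783)
cell (2,4): code 1110 → (2.000,4.046)–(2.067,4.000)
cell (2,5): code 1001 → (3.000,5.622)–(2.000,5.387)
cell (2,8): code 0100 → (2.617,9.000)–(3.000,8.769)
cell (2,9): code 1100 → (2.186,10.000)–(2.617,9.000)
cell (2,10): code 1000 → (3.000,10.832)–(2.186,10.000)
cell (3,3): code 0010 → (3.000,3.783)–(3.257,4.000)
cell (3,4): code 0011 → (3.257,4.000)–(3.565,5.000)
cell (3,5): code 0001 → (3.565,5.000)–(3.000,5.622)
cell (3,8): code 0010 → (3.000,8.769)–(3.853,9.000)
cell (3,9): code 0111 → (3.853,9.000)–(4.000,9.138)
cell (3,10): code 1001 → (4.000,10.418)–(3.000,10.832)
cell (4,9): code 0010 → (4.000,9.138)–(4.249,10.000)
cell (4,10): code 0001 → (4.249,10.000)–(4.000,10.418)
total: 16 segments, chained into 2 closed loop(s), length Σ = 12.033013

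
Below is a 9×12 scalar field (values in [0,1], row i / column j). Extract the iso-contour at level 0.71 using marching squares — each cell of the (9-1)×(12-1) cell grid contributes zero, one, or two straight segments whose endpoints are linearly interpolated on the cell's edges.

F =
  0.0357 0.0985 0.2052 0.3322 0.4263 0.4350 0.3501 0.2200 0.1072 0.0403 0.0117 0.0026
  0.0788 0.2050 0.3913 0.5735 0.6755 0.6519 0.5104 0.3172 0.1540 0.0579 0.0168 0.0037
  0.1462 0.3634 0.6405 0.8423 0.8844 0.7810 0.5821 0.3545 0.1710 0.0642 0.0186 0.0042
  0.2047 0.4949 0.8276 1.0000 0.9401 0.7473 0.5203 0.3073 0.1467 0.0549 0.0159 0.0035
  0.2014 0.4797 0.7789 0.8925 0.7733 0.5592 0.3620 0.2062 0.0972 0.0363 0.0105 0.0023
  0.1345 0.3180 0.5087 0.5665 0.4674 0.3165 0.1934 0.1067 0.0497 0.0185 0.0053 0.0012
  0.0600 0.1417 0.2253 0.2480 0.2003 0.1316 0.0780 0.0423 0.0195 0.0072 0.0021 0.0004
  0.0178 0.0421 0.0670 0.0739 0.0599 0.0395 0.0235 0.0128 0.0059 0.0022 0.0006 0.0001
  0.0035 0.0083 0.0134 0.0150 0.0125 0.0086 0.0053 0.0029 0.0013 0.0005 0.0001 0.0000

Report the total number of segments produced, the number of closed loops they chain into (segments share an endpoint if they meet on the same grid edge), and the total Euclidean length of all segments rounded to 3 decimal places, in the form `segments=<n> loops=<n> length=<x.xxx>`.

cell (1,2): code 0100 → (1.508,3.000)–(2.000,2.344)
cell (1,3): code 1100 → (1.165,4.000)–(1.508,3.000)
cell (1,4): code 1100 → (1.450,5.000)–(1.165,4.000)
cell (1,5): code 1000 → (2.000,5.357)–(1.450,5.000)
cell (2,1): code 0100 → (2.371,2.000)–(3.000,1.647)
cell (2,2): code 1110 → (2.000,2.344)–(2.371,2.000)
cell (2,5): code 1001 → (3.000,5.164)–(2.000,5.357)
cell (3,1): code 0110 → (3.000,1.647)–(4.000,1.770)
cell (3,4): code 1011 → (4.000,4.296)–(3.198,5.000)
cell (3,5): code 0001 → (3.198,5.000)–(3.000,5.164)
cell (4,1): code 0010 → (4.000,1.770)–(4.255,2.000)
cell (4,2): code 0011 → (4.255,2.000)–(4.560,3.000)
cell (4,3): code 0011 → (4.560,3.000)–(4.207,4.000)
cell (4,4): code 0001 → (4.207,4.000)–(4.000,4.296)
total: 14 segments, chained into 1 closed loop(s), length Σ = 10.960943

segments=14 loops=1 length=10.961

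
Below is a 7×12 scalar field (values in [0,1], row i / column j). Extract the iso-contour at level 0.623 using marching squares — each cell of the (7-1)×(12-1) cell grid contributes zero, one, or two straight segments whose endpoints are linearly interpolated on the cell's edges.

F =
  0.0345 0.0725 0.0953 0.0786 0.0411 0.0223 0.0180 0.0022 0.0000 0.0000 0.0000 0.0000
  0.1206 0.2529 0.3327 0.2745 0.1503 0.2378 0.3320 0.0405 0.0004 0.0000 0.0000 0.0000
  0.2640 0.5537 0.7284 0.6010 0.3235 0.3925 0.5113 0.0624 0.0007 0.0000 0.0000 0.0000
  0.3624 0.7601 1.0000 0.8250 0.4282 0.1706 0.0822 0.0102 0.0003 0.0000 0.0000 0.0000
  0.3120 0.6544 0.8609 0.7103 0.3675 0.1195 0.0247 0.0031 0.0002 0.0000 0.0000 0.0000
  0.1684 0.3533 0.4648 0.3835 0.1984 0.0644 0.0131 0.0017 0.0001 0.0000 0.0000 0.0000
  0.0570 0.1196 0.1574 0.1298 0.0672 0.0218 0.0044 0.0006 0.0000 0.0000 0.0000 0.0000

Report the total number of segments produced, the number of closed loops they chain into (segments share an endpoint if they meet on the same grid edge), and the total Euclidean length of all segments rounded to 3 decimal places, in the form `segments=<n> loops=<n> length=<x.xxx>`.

cell (1,1): code 0100 → (1.734,2.000)–(2.000,1.397)
cell (1,2): code 1000 → (2.000,2.827)–(1.734,2.000)
cell (2,0): code 0100 → (2.336,1.000)–(3.000,0.655)
cell (2,1): code 1110 → (2.000,1.397)–(2.336,1.000)
cell (2,2): code 1101 → (2.098,3.000)–(2.000,2.827)
cell (2,3): code 1000 → (3.000,3.509)–(2.098,3.000)
cell (3,0): code 0110 → (3.000,0.655)–(4.000,0.908)
cell (3,3): code 1001 → (4.000,3.255)–(3.000,3.509)
cell (4,0): code 0010 → (4.000,0.908)–(4.104,1.000)
cell (4,1): code 0011 → (4.104,1.000)–(4.601,2.000)
cell (4,2): code 0011 → (4.601,2.000)–(4.267,3.000)
cell (4,3): code 0001 → (4.267,3.000)–(4.000,3.255)
total: 12 segments, chained into 1 closed loop(s), length Σ = 8.772771

segments=12 loops=1 length=8.773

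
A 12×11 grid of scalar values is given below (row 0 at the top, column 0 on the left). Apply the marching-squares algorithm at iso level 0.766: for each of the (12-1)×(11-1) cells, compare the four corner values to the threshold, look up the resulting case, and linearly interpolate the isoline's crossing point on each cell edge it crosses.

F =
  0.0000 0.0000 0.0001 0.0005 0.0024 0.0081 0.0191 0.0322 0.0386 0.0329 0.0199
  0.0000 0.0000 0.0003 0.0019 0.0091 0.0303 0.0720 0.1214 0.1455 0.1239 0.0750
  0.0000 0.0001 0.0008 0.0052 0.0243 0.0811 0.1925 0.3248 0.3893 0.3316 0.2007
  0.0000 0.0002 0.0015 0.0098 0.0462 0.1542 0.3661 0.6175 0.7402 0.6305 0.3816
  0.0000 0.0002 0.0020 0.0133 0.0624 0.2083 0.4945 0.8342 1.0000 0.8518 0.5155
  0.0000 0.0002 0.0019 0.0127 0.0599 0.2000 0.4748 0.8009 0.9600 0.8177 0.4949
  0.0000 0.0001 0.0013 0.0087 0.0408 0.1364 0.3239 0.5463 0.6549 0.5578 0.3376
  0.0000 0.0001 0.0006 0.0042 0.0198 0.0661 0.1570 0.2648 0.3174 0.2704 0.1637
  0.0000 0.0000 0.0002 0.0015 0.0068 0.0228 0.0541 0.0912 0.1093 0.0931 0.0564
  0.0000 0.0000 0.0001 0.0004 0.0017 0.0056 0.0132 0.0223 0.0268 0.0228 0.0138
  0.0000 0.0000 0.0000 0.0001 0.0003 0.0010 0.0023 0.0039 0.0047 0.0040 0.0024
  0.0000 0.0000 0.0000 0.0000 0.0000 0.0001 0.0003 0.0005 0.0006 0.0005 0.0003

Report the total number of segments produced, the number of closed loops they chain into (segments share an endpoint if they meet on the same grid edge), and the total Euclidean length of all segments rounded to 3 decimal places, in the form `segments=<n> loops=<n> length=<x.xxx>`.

segments=10 loops=1 length=7.767

cell (3,6): code 0100 → (3.685,7.000)–(4.000,6.799)
cell (3,7): code 1100 → (3.099,8.000)–(3.685,7.000)
cell (3,8): code 1100 → (3.612,9.000)–(3.099,8.000)
cell (3,9): code 1000 → (4.000,9.255)–(3.612,9.000)
cell (4,6): code 0110 → (4.000,6.799)–(5.000,6.893)
cell (4,9): code 1001 → (5.000,9.160)–(4.000,9.255)
cell (5,6): code 0010 → (5.000,6.893)–(5.137,7.000)
cell (5,7): code 0011 → (5.137,7.000)–(5.636,8.000)
cell (5,8): code 0011 → (5.636,8.000)–(5.199,9.000)
cell (5,9): code 0001 → (5.199,9.000)–(5.000,9.160)
total: 10 segments, chained into 1 closed loop(s), length Σ = 7.767317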